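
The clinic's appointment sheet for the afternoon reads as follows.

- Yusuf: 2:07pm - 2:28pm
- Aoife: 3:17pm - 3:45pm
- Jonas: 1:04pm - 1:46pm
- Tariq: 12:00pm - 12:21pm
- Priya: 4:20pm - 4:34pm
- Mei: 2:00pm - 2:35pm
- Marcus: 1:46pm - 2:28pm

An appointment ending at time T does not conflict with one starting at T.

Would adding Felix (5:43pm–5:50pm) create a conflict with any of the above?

No — it doesn't clash with anything

Tariq: ends 12:21pm at or before Felix starts 5:43pm → clear.
Jonas: ends 1:46pm at or before Felix starts 5:43pm → clear.
Marcus: ends 2:28pm at or before Felix starts 5:43pm → clear.
Mei: ends 2:35pm at or before Felix starts 5:43pm → clear.
Yusuf: ends 2:28pm at or before Felix starts 5:43pm → clear.
Aoife: ends 3:45pm at or before Felix starts 5:43pm → clear.
Priya: ends 4:34pm at or before Felix starts 5:43pm → clear.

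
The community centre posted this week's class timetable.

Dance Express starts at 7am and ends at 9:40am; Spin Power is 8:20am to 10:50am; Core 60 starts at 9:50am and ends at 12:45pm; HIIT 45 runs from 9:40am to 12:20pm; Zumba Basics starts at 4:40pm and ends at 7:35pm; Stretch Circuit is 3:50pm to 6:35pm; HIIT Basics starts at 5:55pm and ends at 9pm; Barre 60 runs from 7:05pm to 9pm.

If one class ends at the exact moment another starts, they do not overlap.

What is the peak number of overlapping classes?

3

Sort all start/end points and keep a running count:
7am start Dance Express → 1
8:20am start Spin Power → 2
9:40am end Dance Express → 1
9:40am start HIIT 45 → 2
9:50am start Core 60 → 3
10:50am end Spin Power → 2
12:20pm end HIIT 45 → 1
12:45pm end Core 60 → 0
3:50pm start Stretch Circuit → 1
4:40pm start Zumba Basics → 2
5:55pm start HIIT Basics → 3
6:35pm end Stretch Circuit → 2
7:05pm start Barre 60 → 3
7:35pm end Zumba Basics → 2
9pm end Barre 60 → 1
9pm end HIIT Basics → 0
Peak is 3, at 9:50am (Core 60, HIIT 45, Spin Power).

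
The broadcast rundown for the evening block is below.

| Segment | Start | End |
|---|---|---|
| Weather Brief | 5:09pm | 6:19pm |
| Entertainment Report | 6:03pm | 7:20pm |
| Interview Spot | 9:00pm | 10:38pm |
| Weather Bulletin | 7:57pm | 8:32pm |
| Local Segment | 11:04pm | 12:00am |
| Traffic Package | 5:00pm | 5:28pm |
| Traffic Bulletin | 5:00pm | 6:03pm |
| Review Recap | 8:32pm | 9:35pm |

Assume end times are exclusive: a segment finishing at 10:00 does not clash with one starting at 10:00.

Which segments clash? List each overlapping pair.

Entertainment Report & Weather Brief, Interview Spot & Review Recap, Traffic Bulletin & Traffic Package, Traffic Bulletin & Weather Brief, Traffic Package & Weather Brief

Sorted by start: Traffic Package, Traffic Bulletin, Weather Brief, Entertainment Report, Weather Bulletin, Review Recap, Interview Spot, Local Segment.
Traffic Bulletin starts before Traffic Package ends → Traffic Package and Traffic Bulletin overlap.
Weather Brief starts before Traffic Package ends → Traffic Package and Weather Brief overlap.
Entertainment Report starts after Traffic Package ends; Traffic Package is clear from here.
Weather Brief starts before Traffic Bulletin ends → Traffic Bulletin and Weather Brief overlap.
Entertainment Report starts exactly when Traffic Bulletin ends (back-to-back, no overlap); Traffic Bulletin is clear from here.
Entertainment Report starts before Weather Brief ends → Weather Brief and Entertainment Report overlap.
Weather Bulletin starts after Weather Brief ends; Weather Brief is clear from here.
Weather Bulletin starts after Entertainment Report ends; Entertainment Report is clear from here.
Review Recap starts exactly when Weather Bulletin ends (back-to-back, no overlap); Weather Bulletin is clear from here.
Interview Spot starts before Review Recap ends → Review Recap and Interview Spot overlap.
Local Segment starts after Review Recap ends.
Local Segment starts after Interview Spot ends.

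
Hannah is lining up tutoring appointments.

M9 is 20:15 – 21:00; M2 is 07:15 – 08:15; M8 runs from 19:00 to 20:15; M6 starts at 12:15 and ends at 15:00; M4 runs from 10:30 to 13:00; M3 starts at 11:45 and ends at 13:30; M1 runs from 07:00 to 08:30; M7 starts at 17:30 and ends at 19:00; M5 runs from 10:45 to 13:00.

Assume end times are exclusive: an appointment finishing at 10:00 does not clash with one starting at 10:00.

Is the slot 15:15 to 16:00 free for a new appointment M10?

M1: ends 08:30 at or before M10 starts 15:15 → clear.
M2: ends 08:15 at or before M10 starts 15:15 → clear.
M4: ends 13:00 at or before M10 starts 15:15 → clear.
M5: ends 13:00 at or before M10 starts 15:15 → clear.
M3: ends 13:30 at or before M10 starts 15:15 → clear.
M6: ends 15:00 at or before M10 starts 15:15 → clear.
M7: starts 17:30 at or after M10 ends 16:00 → clear.
M8: starts 19:00 at or after M10 ends 16:00 → clear.
M9: starts 20:15 at or after M10 ends 16:00 → clear.

Yes — the slot is free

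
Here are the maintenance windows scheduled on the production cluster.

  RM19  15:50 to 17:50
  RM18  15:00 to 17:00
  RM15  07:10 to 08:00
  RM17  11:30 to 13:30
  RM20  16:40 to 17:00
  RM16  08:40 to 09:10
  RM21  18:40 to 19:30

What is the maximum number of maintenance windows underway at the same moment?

Walk through starts and ends in time order (an end at T is processed before a start at T):
07:10 start RM15 → 1
08:00 end RM15 → 0
08:40 start RM16 → 1
09:10 end RM16 → 0
11:30 start RM17 → 1
13:30 end RM17 → 0
15:00 start RM18 → 1
15:50 start RM19 → 2
16:40 start RM20 → 3
17:00 end RM18 → 2
17:00 end RM20 → 1
17:50 end RM19 → 0
18:40 start RM21 → 1
19:30 end RM21 → 0
Peak is 3, at 16:40 (RM18, RM19, RM20).

3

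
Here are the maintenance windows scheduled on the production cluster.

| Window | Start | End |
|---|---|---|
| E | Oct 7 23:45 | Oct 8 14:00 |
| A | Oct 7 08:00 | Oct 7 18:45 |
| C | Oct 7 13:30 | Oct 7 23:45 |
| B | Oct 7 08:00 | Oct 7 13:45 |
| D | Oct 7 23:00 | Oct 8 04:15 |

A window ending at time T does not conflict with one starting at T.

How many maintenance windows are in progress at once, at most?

Sort all start/end points and keep a running count:
Oct 7 08:00 start A → 1
Oct 7 08:00 start B → 2
Oct 7 13:30 start C → 3
Oct 7 13:45 end B → 2
Oct 7 18:45 end A → 1
Oct 7 23:00 start D → 2
Oct 7 23:45 end C → 1
Oct 7 23:45 start E → 2
Oct 8 04:15 end D → 1
Oct 8 14:00 end E → 0
Peak is 3, at Oct 7 13:30 (A, B, C).

3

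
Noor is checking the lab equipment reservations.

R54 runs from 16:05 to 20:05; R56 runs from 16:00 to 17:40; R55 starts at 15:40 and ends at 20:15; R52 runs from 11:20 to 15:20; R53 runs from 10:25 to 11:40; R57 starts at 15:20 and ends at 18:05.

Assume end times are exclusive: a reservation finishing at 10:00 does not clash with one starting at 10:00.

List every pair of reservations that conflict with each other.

Sorted by start: R53, R52, R57, R55, R56, R54.
R52 starts before R53 ends → R53 and R52 overlap.
R57 starts after R53 ends, so R53 has no further overlaps.
R57 starts exactly when R52 ends (back-to-back, no overlap), so R52 has no further overlaps.
R55 starts before R57 ends → R57 and R55 overlap.
R56 starts before R57 ends → R57 and R56 overlap.
R54 starts before R57 ends → R57 and R54 overlap.
R56 starts before R55 ends → R55 and R56 overlap.
R54 starts before R55 ends → R55 and R54 overlap.
R54 starts before R56 ends → R56 and R54 overlap.

R52 & R53, R54 & R55, R54 & R56, R54 & R57, R55 & R56, R55 & R57, R56 & R57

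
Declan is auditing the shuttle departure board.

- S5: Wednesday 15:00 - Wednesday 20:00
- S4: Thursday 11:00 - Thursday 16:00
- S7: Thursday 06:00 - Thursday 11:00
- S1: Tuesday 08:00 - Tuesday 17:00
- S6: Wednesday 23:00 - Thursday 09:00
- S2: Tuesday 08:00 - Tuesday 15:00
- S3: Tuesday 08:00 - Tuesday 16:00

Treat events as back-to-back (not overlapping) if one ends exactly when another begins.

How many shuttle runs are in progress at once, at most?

3

Sort all start/end points and keep a running count:
Tuesday 08:00 start S1 → 1
Tuesday 08:00 start S2 → 2
Tuesday 08:00 start S3 → 3
Tuesday 15:00 end S2 → 2
Tuesday 16:00 end S3 → 1
Tuesday 17:00 end S1 → 0
Wednesday 15:00 start S5 → 1
Wednesday 20:00 end S5 → 0
Wednesday 23:00 start S6 → 1
Thursday 06:00 start S7 → 2
Thursday 09:00 end S6 → 1
Thursday 11:00 end S7 → 0
Thursday 11:00 start S4 → 1
Thursday 16:00 end S4 → 0
Peak is 3, at Tuesday 08:00 (S1, S2, S3).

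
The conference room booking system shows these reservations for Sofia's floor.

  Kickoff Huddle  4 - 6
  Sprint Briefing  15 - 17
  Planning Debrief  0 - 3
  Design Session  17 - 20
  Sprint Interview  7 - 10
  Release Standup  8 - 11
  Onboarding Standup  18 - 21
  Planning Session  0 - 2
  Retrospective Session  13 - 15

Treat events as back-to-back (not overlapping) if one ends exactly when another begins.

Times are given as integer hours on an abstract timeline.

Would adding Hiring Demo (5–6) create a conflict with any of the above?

Yes — it overlaps Kickoff Huddle

Planning Debrief: ends 3 at or before Hiring Demo starts 5 → clear.
Planning Session: ends 2 at or before Hiring Demo starts 5 → clear.
Kickoff Huddle: starts 4 before Hiring Demo ends 6, and ends 6 after Hiring Demo starts 5 → overlap.
Sprint Interview: starts 7 at or after Hiring Demo ends 6 → clear.
Release Standup: starts 8 at or after Hiring Demo ends 6 → clear.
Retrospective Session: starts 13 at or after Hiring Demo ends 6 → clear.
Sprint Briefing: starts 15 at or after Hiring Demo ends 6 → clear.
Design Session: starts 17 at or after Hiring Demo ends 6 → clear.
Onboarding Standup: starts 18 at or after Hiring Demo ends 6 → clear.
Hiring Demo overlaps Kickoff Huddle.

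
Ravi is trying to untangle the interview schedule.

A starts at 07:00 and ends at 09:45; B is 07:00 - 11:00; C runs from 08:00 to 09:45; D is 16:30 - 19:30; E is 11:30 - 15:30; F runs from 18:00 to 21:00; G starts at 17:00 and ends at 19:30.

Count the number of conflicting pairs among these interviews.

Check each pair: they overlap iff neither finishes before the other starts.
Sorted by start: A, B, C, E, D, G, F.
B starts before A ends → A and B overlap.
C starts before A ends → A and C overlap.
E starts after A ends; A is clear from here.
C starts before B ends → B and C overlap.
E starts after B ends; B is clear from here.
E starts after C ends; C is clear from here.
D starts after E ends; E is clear from here.
G starts before D ends → D and G overlap.
F starts before D ends → D and F overlap.
F starts before G ends → G and F overlap.
Overlapping pairs: A & B, A & C, B & C, D & F, D & G, F & G — 6 in total.

6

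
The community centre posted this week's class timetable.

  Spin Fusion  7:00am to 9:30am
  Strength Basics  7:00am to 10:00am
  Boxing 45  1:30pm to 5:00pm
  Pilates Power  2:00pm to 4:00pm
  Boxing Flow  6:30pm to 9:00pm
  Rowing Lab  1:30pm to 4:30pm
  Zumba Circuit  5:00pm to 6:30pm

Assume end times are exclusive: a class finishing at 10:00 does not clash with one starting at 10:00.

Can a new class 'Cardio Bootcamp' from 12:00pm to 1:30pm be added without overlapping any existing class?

Yes — the slot is free

Spin Fusion: ends 9:30am at or before Cardio Bootcamp starts 12:00pm → clear.
Strength Basics: ends 10:00am at or before Cardio Bootcamp starts 12:00pm → clear.
Boxing 45: starts 1:30pm at or after Cardio Bootcamp ends 1:30pm → clear.
Rowing Lab: starts 1:30pm at or after Cardio Bootcamp ends 1:30pm → clear.
Pilates Power: starts 2:00pm at or after Cardio Bootcamp ends 1:30pm → clear.
Zumba Circuit: starts 5:00pm at or after Cardio Bootcamp ends 1:30pm → clear.
Boxing Flow: starts 6:30pm at or after Cardio Bootcamp ends 1:30pm → clear.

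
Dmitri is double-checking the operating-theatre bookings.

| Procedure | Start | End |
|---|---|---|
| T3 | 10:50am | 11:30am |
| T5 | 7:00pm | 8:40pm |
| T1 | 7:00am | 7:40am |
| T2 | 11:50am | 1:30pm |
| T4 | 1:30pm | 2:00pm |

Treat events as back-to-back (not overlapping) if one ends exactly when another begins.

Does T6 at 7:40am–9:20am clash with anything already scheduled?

No — it doesn't clash with anything

T1: ends 7:40am at or before T6 starts 7:40am → clear.
T3: starts 10:50am at or after T6 ends 9:20am → clear.
T2: starts 11:50am at or after T6 ends 9:20am → clear.
T4: starts 1:30pm at or after T6 ends 9:20am → clear.
T5: starts 7:00pm at or after T6 ends 9:20am → clear.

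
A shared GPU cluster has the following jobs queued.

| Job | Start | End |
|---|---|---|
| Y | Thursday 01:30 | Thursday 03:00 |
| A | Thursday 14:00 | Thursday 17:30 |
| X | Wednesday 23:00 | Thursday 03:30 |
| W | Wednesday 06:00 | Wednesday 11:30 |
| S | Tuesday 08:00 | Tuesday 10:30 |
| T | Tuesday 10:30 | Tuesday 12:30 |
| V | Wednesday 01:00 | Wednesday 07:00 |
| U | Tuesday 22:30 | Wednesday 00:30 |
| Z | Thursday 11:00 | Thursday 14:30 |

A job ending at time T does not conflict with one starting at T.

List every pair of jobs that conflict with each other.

A & Z, V & W, X & Y

Sorted by start: S, T, U, V, W, X, Y, Z, A.
T starts exactly when S ends (back-to-back, no overlap), so S has no further overlaps.
U starts after T ends, so T has no further overlaps.
V starts after U ends, so U has no further overlaps.
W starts before V ends → V and W overlap.
X starts after V ends, so V has no further overlaps.
X starts after W ends, so W has no further overlaps.
Y starts before X ends → X and Y overlap.
Z starts after X ends, so X has no further overlaps.
Z starts after Y ends, so Y has no further overlaps.
A starts before Z ends → Z and A overlap.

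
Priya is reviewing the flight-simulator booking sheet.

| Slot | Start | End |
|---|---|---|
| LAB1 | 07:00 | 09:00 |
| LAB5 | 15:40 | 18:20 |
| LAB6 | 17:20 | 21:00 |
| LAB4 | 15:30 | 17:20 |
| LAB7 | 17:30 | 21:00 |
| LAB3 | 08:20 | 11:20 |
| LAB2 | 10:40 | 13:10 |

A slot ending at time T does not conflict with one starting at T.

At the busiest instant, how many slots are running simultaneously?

Sweep the timeline, counting +1 at each start and −1 at each end (ends before starts at a tie):
07:00 start LAB1 → 1
08:20 start LAB3 → 2
09:00 end LAB1 → 1
10:40 start LAB2 → 2
11:20 end LAB3 → 1
13:10 end LAB2 → 0
15:30 start LAB4 → 1
15:40 start LAB5 → 2
17:20 end LAB4 → 1
17:20 start LAB6 → 2
17:30 start LAB7 → 3
18:20 end LAB5 → 2
21:00 end LAB6 → 1
21:00 end LAB7 → 0
Peak is 3, at 17:30 (LAB5, LAB6, LAB7).

3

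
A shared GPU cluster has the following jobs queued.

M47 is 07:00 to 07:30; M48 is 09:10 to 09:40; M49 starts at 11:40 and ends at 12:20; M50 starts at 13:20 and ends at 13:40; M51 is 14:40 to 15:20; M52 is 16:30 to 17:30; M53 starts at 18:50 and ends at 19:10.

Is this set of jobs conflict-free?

Two intervals overlap when each starts before the other ends.
Sorted by start: M47, M48, M49, M50, M51, M52, M53.
M48 starts after M47 ends — done with M47.
M49 starts after M48 ends — done with M48.
M50 starts after M49 ends — done with M49.
M51 starts after M50 ends — done with M50.
M52 starts after M51 ends — done with M51.
M53 starts after M52 ends.
Every pair is clear; the schedule has no overlaps.

Yes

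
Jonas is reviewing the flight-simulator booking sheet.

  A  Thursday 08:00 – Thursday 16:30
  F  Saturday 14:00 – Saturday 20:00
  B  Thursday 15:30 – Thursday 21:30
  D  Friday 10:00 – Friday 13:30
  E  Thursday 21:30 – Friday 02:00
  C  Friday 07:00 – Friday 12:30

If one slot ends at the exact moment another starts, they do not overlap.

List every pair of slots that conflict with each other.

Two intervals overlap when each starts before the other ends.
Sorted by start: A, B, E, C, D, F.
B starts before A ends → A and B overlap.
E starts after A ends — done with A.
E starts exactly when B ends (back-to-back, no overlap) — done with B.
C starts after E ends — done with E.
D starts before C ends → C and D overlap.
F starts after C ends.
F starts after D ends.

A & B, C & D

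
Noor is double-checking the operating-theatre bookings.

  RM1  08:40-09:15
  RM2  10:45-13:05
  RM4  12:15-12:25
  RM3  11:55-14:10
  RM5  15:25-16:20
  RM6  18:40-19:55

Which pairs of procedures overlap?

RM2 & RM3, RM2 & RM4, RM3 & RM4

Sorted by start: RM1, RM2, RM3, RM4, RM5, RM6.
RM2 starts after RM1 ends, so RM1 has no further overlaps.
RM3 starts before RM2 ends → RM2 and RM3 overlap.
RM4 starts before RM2 ends → RM2 and RM4 overlap.
RM5 starts after RM2 ends, so RM2 has no further overlaps.
RM4 starts before RM3 ends → RM3 and RM4 overlap.
RM5 starts after RM3 ends, so RM3 has no further overlaps.
RM5 starts after RM4 ends, so RM4 has no further overlaps.
RM6 starts after RM5 ends.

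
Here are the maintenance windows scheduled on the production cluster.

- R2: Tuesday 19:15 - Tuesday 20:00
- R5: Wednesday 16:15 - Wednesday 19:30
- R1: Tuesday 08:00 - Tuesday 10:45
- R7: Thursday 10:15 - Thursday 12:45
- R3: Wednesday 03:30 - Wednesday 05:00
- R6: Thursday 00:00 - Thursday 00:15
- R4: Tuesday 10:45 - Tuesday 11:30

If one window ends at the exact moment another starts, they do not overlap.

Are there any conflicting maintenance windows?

Two intervals overlap when each starts before the other ends.
Sorted by start: R1, R4, R2, R3, R5, R6, R7.
R4 starts exactly when R1 ends (back-to-back, no overlap), so nothing later overlaps R1 either.
R2 starts after R4 ends, so nothing later overlaps R4 either.
R3 starts after R2 ends, so nothing later overlaps R2 either.
R5 starts after R3 ends, so nothing later overlaps R3 either.
R6 starts after R5 ends, so nothing later overlaps R5 either.
R7 starts after R6 ends.
Every pair is clear; the schedule has no overlaps.

No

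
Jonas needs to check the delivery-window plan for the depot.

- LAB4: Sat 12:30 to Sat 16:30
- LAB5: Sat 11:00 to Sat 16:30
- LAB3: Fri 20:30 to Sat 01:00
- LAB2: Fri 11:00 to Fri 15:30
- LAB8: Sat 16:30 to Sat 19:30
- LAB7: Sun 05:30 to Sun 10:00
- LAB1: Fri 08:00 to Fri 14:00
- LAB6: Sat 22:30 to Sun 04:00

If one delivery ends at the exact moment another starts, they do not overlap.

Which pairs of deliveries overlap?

LAB1 & LAB2, LAB4 & LAB5

Check each pair: they overlap iff neither finishes before the other starts.
Sorted by start: LAB1, LAB2, LAB3, LAB5, LAB4, LAB8, LAB6, LAB7.
LAB2 starts before LAB1 ends → LAB1 and LAB2 overlap.
LAB3 starts after LAB1 ends, so LAB1 has no further overlaps.
LAB3 starts after LAB2 ends, so LAB2 has no further overlaps.
LAB5 starts after LAB3 ends, so LAB3 has no further overlaps.
LAB4 starts before LAB5 ends → LAB5 and LAB4 overlap.
LAB8 starts exactly when LAB5 ends (back-to-back, no overlap), so LAB5 has no further overlaps.
LAB8 starts exactly when LAB4 ends (back-to-back, no overlap), so LAB4 has no further overlaps.
LAB6 starts after LAB8 ends, so LAB8 has no further overlaps.
LAB7 starts after LAB6 ends.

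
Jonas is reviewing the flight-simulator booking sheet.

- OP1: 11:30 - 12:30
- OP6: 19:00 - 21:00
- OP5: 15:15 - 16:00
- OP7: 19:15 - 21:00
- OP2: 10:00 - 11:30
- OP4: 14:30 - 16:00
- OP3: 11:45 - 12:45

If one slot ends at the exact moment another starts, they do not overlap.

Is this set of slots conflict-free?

Sorted by start: OP2, OP1, OP3, OP4, OP5, OP6, OP7.
OP1 starts exactly when OP2 ends (back-to-back, no overlap), so OP2 has no further overlaps.
OP3 starts before OP1 ends → OP1 and OP3 overlap.
That's a conflict, so the schedule is not conflict-free.

No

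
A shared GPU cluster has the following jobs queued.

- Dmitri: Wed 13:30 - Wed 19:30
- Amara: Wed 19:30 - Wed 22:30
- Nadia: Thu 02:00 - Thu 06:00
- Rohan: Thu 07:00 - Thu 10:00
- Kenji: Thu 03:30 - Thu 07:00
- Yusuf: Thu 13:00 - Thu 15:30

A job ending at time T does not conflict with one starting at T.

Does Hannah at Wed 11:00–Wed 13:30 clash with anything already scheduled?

No — it doesn't clash with anything

Dmitri: starts Wed 13:30 at or after Hannah ends Wed 13:30 → clear.
Amara: starts Wed 19:30 at or after Hannah ends Wed 13:30 → clear.
Nadia: starts Thu 02:00 at or after Hannah ends Wed 13:30 → clear.
Kenji: starts Thu 03:30 at or after Hannah ends Wed 13:30 → clear.
Rohan: starts Thu 07:00 at or after Hannah ends Wed 13:30 → clear.
Yusuf: starts Thu 13:00 at or after Hannah ends Wed 13:30 → clear.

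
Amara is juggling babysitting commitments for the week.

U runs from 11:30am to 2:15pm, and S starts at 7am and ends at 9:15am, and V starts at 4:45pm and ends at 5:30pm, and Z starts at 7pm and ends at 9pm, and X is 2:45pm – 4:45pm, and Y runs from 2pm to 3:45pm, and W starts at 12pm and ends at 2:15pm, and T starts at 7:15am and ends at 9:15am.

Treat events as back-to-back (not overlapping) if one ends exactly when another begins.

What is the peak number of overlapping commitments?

3

Sort all start/end points and keep a running count:
7am start S → 1
7:15am start T → 2
9:15am end S → 1
9:15am end T → 0
11:30am start U → 1
12pm start W → 2
2pm start Y → 3
2:15pm end U → 2
2:15pm end W → 1
2:45pm start X → 2
3:45pm end Y → 1
4:45pm end X → 0
4:45pm start V → 1
5:30pm end V → 0
7pm start Z → 1
9pm end Z → 0
Peak is 3, at 2pm (U, W, Y).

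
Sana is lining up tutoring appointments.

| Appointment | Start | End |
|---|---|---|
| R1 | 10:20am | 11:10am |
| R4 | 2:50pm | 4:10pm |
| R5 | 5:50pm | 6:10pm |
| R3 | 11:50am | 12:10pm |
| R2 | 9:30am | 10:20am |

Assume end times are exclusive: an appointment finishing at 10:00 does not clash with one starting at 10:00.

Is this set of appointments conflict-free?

Yes

Two intervals overlap when each starts before the other ends.
Sorted by start: R2, R1, R3, R4, R5.
R1 starts exactly when R2 ends (back-to-back, no overlap) — done with R2.
R3 starts after R1 ends — done with R1.
R4 starts after R3 ends — done with R3.
R5 starts after R4 ends.
Every pair is clear; the schedule has no overlaps.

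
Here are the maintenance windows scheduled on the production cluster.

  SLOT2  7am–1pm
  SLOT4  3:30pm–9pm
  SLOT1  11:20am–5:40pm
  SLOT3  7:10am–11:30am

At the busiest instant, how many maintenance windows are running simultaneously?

3

Walk through starts and ends in time order (an end at T is processed before a start at T):
7am start SLOT2 → 1
7:10am start SLOT3 → 2
11:20am start SLOT1 → 3
11:30am end SLOT3 → 2
1pm end SLOT2 → 1
3:30pm start SLOT4 → 2
5:40pm end SLOT1 → 1
9pm end SLOT4 → 0
Peak is 3, at 11:20am (SLOT1, SLOT2, SLOT3).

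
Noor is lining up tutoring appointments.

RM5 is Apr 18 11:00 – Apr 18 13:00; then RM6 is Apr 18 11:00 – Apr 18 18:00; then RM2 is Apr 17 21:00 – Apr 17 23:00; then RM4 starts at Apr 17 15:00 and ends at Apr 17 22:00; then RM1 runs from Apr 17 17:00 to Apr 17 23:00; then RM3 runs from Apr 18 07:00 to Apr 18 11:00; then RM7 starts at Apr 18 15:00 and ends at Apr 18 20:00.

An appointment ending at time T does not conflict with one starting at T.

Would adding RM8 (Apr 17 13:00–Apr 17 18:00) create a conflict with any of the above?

Yes — it overlaps RM1, RM4

RM4: starts Apr 17 15:00 before RM8 ends Apr 17 18:00, and ends Apr 17 22:00 after RM8 starts Apr 17 13:00 → overlap.
RM1: starts Apr 17 17:00 before RM8 ends Apr 17 18:00, and ends Apr 17 23:00 after RM8 starts Apr 17 13:00 → overlap.
RM2: starts Apr 17 21:00 at or after RM8 ends Apr 17 18:00 → clear.
RM3: starts Apr 18 07:00 at or after RM8 ends Apr 17 18:00 → clear.
RM5: starts Apr 18 11:00 at or after RM8 ends Apr 17 18:00 → clear.
RM6: starts Apr 18 11:00 at or after RM8 ends Apr 17 18:00 → clear.
RM7: starts Apr 18 15:00 at or after RM8 ends Apr 17 18:00 → clear.
RM8 overlaps RM1, RM4.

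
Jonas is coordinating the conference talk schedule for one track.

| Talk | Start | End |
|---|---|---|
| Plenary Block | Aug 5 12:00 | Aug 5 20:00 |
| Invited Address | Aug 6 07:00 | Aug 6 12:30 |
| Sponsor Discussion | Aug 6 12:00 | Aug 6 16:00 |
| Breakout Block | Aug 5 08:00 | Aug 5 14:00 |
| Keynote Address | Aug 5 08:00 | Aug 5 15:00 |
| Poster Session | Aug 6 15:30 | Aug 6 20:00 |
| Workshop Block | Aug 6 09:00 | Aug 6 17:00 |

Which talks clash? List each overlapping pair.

Sorted by start: Breakout Block, Keynote Address, Plenary Block, Invited Address, Workshop Block, Sponsor Discussion, Poster Session.
Keynote Address starts before Breakout Block ends → Breakout Block and Keynote Address overlap.
Plenary Block starts before Breakout Block ends → Breakout Block and Plenary Block overlap.
Invited Address starts after Breakout Block ends; Breakout Block is clear from here.
Plenary Block starts before Keynote Address ends → Keynote Address and Plenary Block overlap.
Invited Address starts after Keynote Address ends; Keynote Address is clear from here.
Invited Address starts after Plenary Block ends; Plenary Block is clear from here.
Workshop Block starts before Invited Address ends → Invited Address and Workshop Block overlap.
Sponsor Discussion starts before Invited Address ends → Invited Address and Sponsor Discussion overlap.
Poster Session starts after Invited Address ends.
Sponsor Discussion starts before Workshop Block ends → Workshop Block and Sponsor Discussion overlap.
Poster Session starts before Workshop Block ends → Workshop Block and Poster Session overlap.
Poster Session starts before Sponsor Discussion ends → Sponsor Discussion and Poster Session overlap.

Breakout Block & Keynote Address, Breakout Block & Plenary Block, Invited Address & Sponsor Discussion, Invited Address & Workshop Block, Keynote Address & Plenary Block, Poster Session & Sponsor Discussion, Poster Session & Workshop Block, Sponsor Discussion & Workshop Block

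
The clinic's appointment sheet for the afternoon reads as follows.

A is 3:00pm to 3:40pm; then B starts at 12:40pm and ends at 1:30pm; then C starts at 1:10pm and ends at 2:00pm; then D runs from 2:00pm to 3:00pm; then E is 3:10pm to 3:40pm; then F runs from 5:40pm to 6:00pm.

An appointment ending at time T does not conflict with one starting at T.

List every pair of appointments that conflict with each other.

Two intervals overlap when each starts before the other ends.
Sorted by start: B, C, D, A, E, F.
C starts before B ends → B and C overlap.
D starts after B ends — done with B.
D starts exactly when C ends (back-to-back, no overlap) — done with C.
A starts exactly when D ends (back-to-back, no overlap) — done with D.
E starts before A ends → A and E overlap.
F starts after A ends.
F starts after E ends.

A & E, B & C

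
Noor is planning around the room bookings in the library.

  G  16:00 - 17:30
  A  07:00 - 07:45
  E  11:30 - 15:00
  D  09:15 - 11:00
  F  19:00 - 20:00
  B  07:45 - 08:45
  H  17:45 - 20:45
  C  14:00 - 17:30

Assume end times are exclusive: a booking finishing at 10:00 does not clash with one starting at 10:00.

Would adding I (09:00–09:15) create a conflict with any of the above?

No — it doesn't clash with anything

A: ends 07:45 at or before I starts 09:00 → clear.
B: ends 08:45 at or before I starts 09:00 → clear.
D: starts 09:15 at or after I ends 09:15 → clear.
E: starts 11:30 at or after I ends 09:15 → clear.
C: starts 14:00 at or after I ends 09:15 → clear.
G: starts 16:00 at or after I ends 09:15 → clear.
H: starts 17:45 at or after I ends 09:15 → clear.
F: starts 19:00 at or after I ends 09:15 → clear.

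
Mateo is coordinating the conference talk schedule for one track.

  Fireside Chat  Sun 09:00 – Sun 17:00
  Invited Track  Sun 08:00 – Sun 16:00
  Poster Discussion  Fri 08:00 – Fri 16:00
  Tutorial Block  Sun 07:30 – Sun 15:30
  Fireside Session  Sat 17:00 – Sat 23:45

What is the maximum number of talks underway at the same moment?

3

Sort all start/end points and keep a running count:
Fri 08:00 start Poster Discussion → 1
Fri 16:00 end Poster Discussion → 0
Sat 17:00 start Fireside Session → 1
Sat 23:45 end Fireside Session → 0
Sun 07:30 start Tutorial Block → 1
Sun 08:00 start Invited Track → 2
Sun 09:00 start Fireside Chat → 3
Sun 15:30 end Tutorial Block → 2
Sun 16:00 end Invited Track → 1
Sun 17:00 end Fireside Chat → 0
Peak is 3, at Sun 09:00 (Fireside Chat, Invited Track, Tutorial Block).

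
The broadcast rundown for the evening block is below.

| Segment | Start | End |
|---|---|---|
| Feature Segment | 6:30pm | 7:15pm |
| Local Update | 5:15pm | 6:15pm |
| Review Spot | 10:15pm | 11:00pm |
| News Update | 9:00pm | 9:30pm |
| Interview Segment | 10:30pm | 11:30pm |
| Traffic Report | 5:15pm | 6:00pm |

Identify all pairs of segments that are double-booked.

Interview Segment & Review Spot, Local Update & Traffic Report

Sorted by start: Local Update, Traffic Report, Feature Segment, News Update, Review Spot, Interview Segment.
Traffic Report starts before Local Update ends → Local Update and Traffic Report overlap.
Feature Segment starts after Local Update ends; Local Update is clear from here.
Feature Segment starts after Traffic Report ends; Traffic Report is clear from here.
News Update starts after Feature Segment ends; Feature Segment is clear from here.
Review Spot starts after News Update ends; News Update is clear from here.
Interview Segment starts before Review Spot ends → Review Spot and Interview Segment overlap.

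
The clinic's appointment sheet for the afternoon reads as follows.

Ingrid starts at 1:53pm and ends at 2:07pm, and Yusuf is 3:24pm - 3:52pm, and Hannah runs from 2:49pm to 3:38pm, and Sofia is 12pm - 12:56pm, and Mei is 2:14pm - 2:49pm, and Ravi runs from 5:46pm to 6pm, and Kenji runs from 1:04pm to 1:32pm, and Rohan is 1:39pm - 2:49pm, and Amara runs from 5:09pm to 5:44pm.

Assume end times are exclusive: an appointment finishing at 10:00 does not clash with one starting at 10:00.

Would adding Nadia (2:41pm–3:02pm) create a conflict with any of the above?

Yes — it overlaps Hannah, Mei, Rohan

Sofia: ends 12:56pm at or before Nadia starts 2:41pm → clear.
Kenji: ends 1:32pm at or before Nadia starts 2:41pm → clear.
Rohan: starts 1:39pm before Nadia ends 3:02pm, and ends 2:49pm after Nadia starts 2:41pm → overlap.
Ingrid: ends 2:07pm at or before Nadia starts 2:41pm → clear.
Mei: starts 2:14pm before Nadia ends 3:02pm, and ends 2:49pm after Nadia starts 2:41pm → overlap.
Hannah: starts 2:49pm before Nadia ends 3:02pm, and ends 3:38pm after Nadia starts 2:41pm → overlap.
Yusuf: starts 3:24pm at or after Nadia ends 3:02pm → clear.
Amara: starts 5:09pm at or after Nadia ends 3:02pm → clear.
Ravi: starts 5:46pm at or after Nadia ends 3:02pm → clear.
Nadia overlaps Mei, Rohan, Hannah.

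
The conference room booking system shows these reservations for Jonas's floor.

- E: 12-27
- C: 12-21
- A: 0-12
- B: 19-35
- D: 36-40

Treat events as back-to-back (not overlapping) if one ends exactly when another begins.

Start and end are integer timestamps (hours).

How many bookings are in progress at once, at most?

Sort all start/end points and keep a running count:
0 start A → 1
12 end A → 0
12 start C → 1
12 start E → 2
19 start B → 3
21 end C → 2
27 end E → 1
35 end B → 0
36 start D → 1
40 end D → 0
Peak is 3, at 19 (B, C, E).

3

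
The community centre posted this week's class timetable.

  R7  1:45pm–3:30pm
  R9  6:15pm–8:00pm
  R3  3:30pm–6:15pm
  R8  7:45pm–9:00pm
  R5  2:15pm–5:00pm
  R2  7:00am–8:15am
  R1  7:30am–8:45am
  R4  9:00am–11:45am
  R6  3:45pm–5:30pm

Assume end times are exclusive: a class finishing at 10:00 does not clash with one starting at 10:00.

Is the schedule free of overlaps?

Check each pair: they overlap iff neither finishes before the other starts.
Sorted by start: R2, R1, R4, R7, R5, R3, R6, R9, R8.
R1 starts before R2 ends → R2 and R1 overlap.
That's a conflict, so the schedule is not conflict-free.

No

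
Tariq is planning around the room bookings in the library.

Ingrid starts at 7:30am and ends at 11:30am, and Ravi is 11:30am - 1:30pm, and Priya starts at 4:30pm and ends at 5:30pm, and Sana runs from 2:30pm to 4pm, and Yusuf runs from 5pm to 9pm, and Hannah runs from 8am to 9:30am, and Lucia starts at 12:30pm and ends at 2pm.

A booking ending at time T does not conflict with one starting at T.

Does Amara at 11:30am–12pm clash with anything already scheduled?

Ingrid: ends 11:30am at or before Amara starts 11:30am → clear.
Hannah: ends 9:30am at or before Amara starts 11:30am → clear.
Ravi: starts 11:30am before Amara ends 12pm, and ends 1:30pm after Amara starts 11:30am → overlap.
Lucia: starts 12:30pm at or after Amara ends 12pm → clear.
Sana: starts 2:30pm at or after Amara ends 12pm → clear.
Priya: starts 4:30pm at or after Amara ends 12pm → clear.
Yusuf: starts 5pm at or after Amara ends 12pm → clear.
Amara overlaps Ravi.

Yes — it overlaps Ravi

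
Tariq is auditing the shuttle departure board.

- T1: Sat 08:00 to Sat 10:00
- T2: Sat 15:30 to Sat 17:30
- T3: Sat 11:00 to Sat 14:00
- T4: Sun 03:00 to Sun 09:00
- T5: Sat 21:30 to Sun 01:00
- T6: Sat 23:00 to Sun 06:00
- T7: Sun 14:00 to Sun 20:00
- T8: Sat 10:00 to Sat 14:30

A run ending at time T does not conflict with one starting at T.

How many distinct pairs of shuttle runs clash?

3

Sorted by start: T1, T8, T3, T2, T5, T6, T4, T7.
T8 starts exactly when T1 ends (back-to-back, no overlap); T1 is clear from here.
T3 starts before T8 ends → T8 and T3 overlap.
T2 starts after T8 ends; T8 is clear from here.
T2 starts after T3 ends; T3 is clear from here.
T5 starts after T2 ends; T2 is clear from here.
T6 starts before T5 ends → T5 and T6 overlap.
T4 starts after T5 ends; T5 is clear from here.
T4 starts before T6 ends → T6 and T4 overlap.
T7 starts after T6 ends.
T7 starts after T4 ends.
Overlapping pairs: T3 & T8, T4 & T6, T5 & T6 — 3 in total.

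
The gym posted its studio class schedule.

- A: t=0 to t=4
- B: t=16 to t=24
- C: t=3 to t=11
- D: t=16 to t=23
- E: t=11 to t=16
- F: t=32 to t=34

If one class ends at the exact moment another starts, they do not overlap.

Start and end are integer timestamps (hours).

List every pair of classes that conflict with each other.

Sorted by start: A, C, E, B, D, F.
C starts before A ends → A and C overlap.
E starts after A ends, so A has no further overlaps.
E starts exactly when C ends (back-to-back, no overlap), so C has no further overlaps.
B starts exactly when E ends (back-to-back, no overlap), so E has no further overlaps.
D starts before B ends → B and D overlap.
F starts after B ends.
F starts after D ends.

A & C, B & D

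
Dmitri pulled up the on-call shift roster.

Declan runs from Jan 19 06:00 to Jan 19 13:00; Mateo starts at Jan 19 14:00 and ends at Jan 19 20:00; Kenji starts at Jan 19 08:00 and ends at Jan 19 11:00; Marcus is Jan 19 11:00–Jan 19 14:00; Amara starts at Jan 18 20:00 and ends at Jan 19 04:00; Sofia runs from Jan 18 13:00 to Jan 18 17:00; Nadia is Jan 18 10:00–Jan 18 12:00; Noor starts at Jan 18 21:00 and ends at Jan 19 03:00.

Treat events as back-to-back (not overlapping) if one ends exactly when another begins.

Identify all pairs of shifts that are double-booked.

Amara & Noor, Declan & Kenji, Declan & Marcus

Sorted by start: Nadia, Sofia, Amara, Noor, Declan, Kenji, Marcus, Mateo.
Sofia starts after Nadia ends, so Nadia has no further overlaps.
Amara starts after Sofia ends, so Sofia has no further overlaps.
Noor starts before Amara ends → Amara and Noor overlap.
Declan starts after Amara ends, so Amara has no further overlaps.
Declan starts after Noor ends, so Noor has no further overlaps.
Kenji starts before Declan ends → Declan and Kenji overlap.
Marcus starts before Declan ends → Declan and Marcus overlap.
Mateo starts after Declan ends.
Marcus starts exactly when Kenji ends (back-to-back, no overlap), so Kenji has no further overlaps.
Mateo starts exactly when Marcus ends (back-to-back, no overlap).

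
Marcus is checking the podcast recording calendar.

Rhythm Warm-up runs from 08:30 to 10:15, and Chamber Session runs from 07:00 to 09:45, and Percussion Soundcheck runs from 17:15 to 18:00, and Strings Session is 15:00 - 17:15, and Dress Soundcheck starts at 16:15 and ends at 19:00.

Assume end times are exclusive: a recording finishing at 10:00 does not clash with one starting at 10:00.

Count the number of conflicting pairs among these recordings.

3

Two intervals overlap when each starts before the other ends.
Sorted by start: Chamber Session, Rhythm Warm-up, Strings Session, Dress Soundcheck, Percussion Soundcheck.
Rhythm Warm-up starts before Chamber Session ends → Chamber Session and Rhythm Warm-up overlap.
Strings Session starts after Chamber Session ends, so Chamber Session has no further overlaps.
Strings Session starts after Rhythm Warm-up ends, so Rhythm Warm-up has no further overlaps.
Dress Soundcheck starts before Strings Session ends → Strings Session and Dress Soundcheck overlap.
Percussion Soundcheck starts exactly when Strings Session ends (back-to-back, no overlap).
Percussion Soundcheck starts before Dress Soundcheck ends → Dress Soundcheck and Percussion Soundcheck overlap.
Overlapping pairs: Chamber Session & Rhythm Warm-up, Dress Soundcheck & Percussion Soundcheck, Dress Soundcheck & Strings Session — 3 in total.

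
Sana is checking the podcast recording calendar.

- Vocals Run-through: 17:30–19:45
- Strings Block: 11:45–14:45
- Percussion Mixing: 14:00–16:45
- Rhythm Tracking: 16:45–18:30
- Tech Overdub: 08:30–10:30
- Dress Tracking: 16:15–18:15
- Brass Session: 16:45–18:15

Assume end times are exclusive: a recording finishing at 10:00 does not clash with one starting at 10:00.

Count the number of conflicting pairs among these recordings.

Sorted by start: Tech Overdub, Strings Block, Percussion Mixing, Dress Tracking, Rhythm Tracking, Brass Session, Vocals Run-through.
Strings Block starts after Tech Overdub ends, so Tech Overdub has no further overlaps.
Percussion Mixing starts before Strings Block ends → Strings Block and Percussion Mixing overlap.
Dress Tracking starts after Strings Block ends, so Strings Block has no further overlaps.
Dress Tracking starts before Percussion Mixing ends → Percussion Mixing and Dress Tracking overlap.
Rhythm Tracking starts exactly when Percussion Mixing ends (back-to-back, no overlap), so Percussion Mixing has no further overlaps.
Rhythm Tracking starts before Dress Tracking ends → Dress Tracking and Rhythm Tracking overlap.
Brass Session starts before Dress Tracking ends → Dress Tracking and Brass Session overlap.
Vocals Run-through starts before Dress Tracking ends → Dress Tracking and Vocals Run-through overlap.
Brass Session starts before Rhythm Tracking ends → Rhythm Tracking and Brass Session overlap.
Vocals Run-through starts before Rhythm Tracking ends → Rhythm Tracking and Vocals Run-through overlap.
Vocals Run-through starts before Brass Session ends → Brass Session and Vocals Run-through overlap.
Overlapping pairs: Brass Session & Dress Tracking, Brass Session & Rhythm Tracking, Brass Session & Vocals Run-through, Dress Tracking & Percussion Mixing, Dress Tracking & Rhythm Tracking, Dress Tracking & Vocals Run-through, Percussion Mixing & Strings Block, Rhythm Tracking & Vocals Run-through — 8 in total.

8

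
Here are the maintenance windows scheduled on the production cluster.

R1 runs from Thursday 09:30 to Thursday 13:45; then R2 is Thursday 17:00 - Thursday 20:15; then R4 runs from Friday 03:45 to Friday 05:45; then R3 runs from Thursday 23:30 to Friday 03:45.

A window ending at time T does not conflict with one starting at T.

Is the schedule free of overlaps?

Two intervals overlap when each starts before the other ends.
Sorted by start: R1, R2, R3, R4.
R2 starts after R1 ends, so nothing later overlaps R1 either.
R3 starts after R2 ends, so nothing later overlaps R2 either.
R4 starts exactly when R3 ends (back-to-back, no overlap).
Every pair is clear; the schedule has no overlaps.

Yes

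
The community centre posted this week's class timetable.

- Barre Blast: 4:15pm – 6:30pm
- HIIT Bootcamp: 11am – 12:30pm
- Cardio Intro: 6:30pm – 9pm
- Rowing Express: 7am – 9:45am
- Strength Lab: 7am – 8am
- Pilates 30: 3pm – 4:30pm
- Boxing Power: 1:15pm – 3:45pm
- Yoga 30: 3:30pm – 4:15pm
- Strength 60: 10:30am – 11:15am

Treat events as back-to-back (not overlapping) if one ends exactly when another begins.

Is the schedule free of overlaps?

Two intervals overlap when each starts before the other ends.
Sorted by start: Rowing Express, Strength Lab, Strength 60, HIIT Bootcamp, Boxing Power, Pilates 30, Yoga 30, Barre Blast, Cardio Intro.
Strength Lab starts before Rowing Express ends → Rowing Express and Strength Lab overlap.
That's a conflict, so the schedule is not conflict-free.

No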